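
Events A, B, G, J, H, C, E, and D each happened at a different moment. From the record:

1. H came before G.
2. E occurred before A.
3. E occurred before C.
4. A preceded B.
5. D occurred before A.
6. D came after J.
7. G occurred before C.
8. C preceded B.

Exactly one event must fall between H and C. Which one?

Tracing the constraints gives H → G → C, so G sits after H and before C.
No other event is forced both after H and before C.

G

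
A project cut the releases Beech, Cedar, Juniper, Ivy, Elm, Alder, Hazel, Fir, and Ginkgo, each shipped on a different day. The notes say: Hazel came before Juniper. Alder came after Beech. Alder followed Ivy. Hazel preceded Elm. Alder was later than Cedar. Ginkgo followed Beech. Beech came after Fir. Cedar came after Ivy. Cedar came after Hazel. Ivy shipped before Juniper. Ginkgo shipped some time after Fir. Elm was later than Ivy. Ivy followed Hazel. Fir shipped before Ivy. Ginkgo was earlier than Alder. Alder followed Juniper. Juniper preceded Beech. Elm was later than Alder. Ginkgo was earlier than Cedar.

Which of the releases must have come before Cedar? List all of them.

Directly stated before Cedar: Ginkgo, Hazel, and Ivy.
Beech reaches Cedar via Beech → Ginkgo → Cedar.
Fir reaches Cedar via Fir → Ginkgo → Cedar.
Juniper reaches Cedar via Juniper → Beech → Ginkgo → Cedar.
No chain forces Elm (or any of the others) ahead of Cedar.

Beech, Fir, Ginkgo, Hazel, Ivy, Juniper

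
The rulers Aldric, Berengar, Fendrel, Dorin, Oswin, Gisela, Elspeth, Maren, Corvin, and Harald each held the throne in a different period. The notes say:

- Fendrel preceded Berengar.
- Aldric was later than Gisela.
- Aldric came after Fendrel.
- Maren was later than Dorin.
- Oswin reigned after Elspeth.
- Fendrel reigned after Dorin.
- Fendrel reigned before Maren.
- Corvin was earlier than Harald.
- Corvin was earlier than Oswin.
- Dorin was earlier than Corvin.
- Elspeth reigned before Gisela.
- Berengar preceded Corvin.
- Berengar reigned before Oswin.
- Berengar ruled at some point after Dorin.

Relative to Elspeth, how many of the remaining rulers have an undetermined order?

6

Forced after Elspeth: Aldric, Gisela, and Oswin.
That leaves Berengar, Corvin, Dorin, Fendrel, Harald, and Maren with no forced order relative to Elspeth — 6.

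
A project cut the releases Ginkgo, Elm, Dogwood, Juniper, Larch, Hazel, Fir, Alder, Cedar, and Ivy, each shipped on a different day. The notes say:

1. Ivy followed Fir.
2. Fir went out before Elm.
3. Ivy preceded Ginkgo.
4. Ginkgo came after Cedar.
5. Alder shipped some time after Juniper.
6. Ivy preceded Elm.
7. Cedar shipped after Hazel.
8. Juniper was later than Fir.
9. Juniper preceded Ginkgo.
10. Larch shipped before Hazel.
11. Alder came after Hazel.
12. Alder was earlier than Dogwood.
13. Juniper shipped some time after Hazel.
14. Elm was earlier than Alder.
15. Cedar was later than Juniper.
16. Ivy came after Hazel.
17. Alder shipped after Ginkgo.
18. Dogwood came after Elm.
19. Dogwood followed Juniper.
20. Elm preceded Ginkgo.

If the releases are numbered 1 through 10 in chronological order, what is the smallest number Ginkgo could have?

Cedar, Elm, Fir, Hazel, Ivy, Juniper, and Larch must all come before Ginkgo — 7 forced predecessors.
Nothing else is forced ahead of Ginkgo, so its earliest slot is position 7 + 1 = 8.

8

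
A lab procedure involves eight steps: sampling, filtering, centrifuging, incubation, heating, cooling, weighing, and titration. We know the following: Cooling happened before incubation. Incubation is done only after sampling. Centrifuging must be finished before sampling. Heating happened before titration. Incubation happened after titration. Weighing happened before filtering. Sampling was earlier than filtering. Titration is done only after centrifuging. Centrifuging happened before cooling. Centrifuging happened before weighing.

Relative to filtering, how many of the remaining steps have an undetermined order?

4

Forced before filtering: centrifuging, sampling, and weighing.
That leaves cooling, heating, incubation, and titration with no forced order relative to filtering — 4.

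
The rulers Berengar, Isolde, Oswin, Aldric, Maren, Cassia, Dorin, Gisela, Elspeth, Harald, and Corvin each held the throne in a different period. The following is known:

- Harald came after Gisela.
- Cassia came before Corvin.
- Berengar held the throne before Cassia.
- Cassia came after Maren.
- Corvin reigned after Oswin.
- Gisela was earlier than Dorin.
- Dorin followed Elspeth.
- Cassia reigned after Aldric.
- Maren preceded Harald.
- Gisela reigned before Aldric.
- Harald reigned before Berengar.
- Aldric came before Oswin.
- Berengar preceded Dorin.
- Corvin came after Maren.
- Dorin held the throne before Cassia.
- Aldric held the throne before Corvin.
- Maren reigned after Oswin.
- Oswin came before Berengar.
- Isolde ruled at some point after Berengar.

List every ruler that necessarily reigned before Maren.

Directly stated before Maren: Oswin.
Aldric reaches Maren via Aldric → Oswin → Maren.
Gisela reaches Maren via Gisela → Aldric → Oswin → Maren.
No chain forces Elspeth (or any of the others) ahead of Maren.

Aldric, Gisela, Oswin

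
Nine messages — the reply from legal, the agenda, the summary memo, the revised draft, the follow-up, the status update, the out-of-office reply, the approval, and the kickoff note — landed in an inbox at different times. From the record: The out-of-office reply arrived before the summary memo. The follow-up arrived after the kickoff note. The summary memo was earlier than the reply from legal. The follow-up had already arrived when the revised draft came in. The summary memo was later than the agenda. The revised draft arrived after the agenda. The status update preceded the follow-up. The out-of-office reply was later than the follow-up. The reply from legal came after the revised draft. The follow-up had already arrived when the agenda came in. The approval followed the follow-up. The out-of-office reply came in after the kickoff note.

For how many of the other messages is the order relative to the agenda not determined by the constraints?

2

Forced before the agenda: the follow-up, the kickoff note, and the status update; forced after the agenda: the reply from legal, the revised draft, and the summary memo.
That leaves the approval and the out-of-office reply with no forced order relative to the agenda — 2.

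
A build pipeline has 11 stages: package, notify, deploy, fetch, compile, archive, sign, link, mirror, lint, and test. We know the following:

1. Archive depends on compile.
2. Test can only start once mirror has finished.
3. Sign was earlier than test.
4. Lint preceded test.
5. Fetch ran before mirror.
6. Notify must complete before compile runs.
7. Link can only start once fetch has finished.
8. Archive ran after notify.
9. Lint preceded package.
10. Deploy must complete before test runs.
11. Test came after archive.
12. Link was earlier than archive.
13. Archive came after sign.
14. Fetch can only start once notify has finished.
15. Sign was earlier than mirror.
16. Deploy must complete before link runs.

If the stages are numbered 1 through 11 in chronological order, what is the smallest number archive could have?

Compile, deploy, fetch, link, notify, and sign must all come before archive — 6 forced predecessors.
Nothing else is forced ahead of archive, so its earliest slot is position 6 + 1 = 7.

7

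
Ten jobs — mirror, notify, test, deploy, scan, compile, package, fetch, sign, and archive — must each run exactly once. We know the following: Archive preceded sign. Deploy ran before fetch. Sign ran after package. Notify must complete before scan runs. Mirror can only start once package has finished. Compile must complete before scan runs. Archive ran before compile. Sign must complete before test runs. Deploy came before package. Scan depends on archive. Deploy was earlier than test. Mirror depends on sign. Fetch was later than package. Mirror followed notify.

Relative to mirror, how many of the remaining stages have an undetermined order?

Forced before mirror: archive, deploy, notify, package, and sign.
That leaves compile, fetch, scan, and test with no forced order relative to mirror — 4.

4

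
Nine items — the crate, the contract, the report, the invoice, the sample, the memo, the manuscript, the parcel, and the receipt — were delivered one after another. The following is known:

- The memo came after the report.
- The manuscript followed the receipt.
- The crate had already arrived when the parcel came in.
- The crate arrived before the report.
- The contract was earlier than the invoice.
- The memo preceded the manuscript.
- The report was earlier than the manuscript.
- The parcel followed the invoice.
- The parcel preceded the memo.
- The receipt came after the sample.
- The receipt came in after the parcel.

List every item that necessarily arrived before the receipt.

Directly stated before the receipt: the parcel and the sample.
The contract reaches the receipt via the contract → the invoice → the parcel → the receipt.
The crate reaches the receipt via the crate → the parcel → the receipt.
The invoice reaches the receipt via the invoice → the parcel → the receipt.

the contract, the crate, the invoice, the parcel, the sample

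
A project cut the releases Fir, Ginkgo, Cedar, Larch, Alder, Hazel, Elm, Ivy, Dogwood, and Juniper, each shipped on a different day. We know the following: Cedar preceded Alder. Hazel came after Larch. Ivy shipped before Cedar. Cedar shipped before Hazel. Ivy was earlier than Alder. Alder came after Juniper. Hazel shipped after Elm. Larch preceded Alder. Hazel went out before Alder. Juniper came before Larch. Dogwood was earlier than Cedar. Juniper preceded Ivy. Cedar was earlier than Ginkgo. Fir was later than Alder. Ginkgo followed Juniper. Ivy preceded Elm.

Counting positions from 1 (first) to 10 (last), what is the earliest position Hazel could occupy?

7

Cedar, Dogwood, Elm, Ivy, Juniper, and Larch must all come before Hazel — 6 forced predecessors.
Nothing else is forced ahead of Hazel, so its earliest slot is position 6 + 1 = 7.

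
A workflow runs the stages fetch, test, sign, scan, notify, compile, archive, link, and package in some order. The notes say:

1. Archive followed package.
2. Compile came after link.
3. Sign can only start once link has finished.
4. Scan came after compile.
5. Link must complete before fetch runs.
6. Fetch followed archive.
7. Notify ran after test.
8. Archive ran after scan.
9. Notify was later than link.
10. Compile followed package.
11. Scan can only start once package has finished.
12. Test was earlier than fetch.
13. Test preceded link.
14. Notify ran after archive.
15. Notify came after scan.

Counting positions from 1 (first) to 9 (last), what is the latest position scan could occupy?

Scan must come before archive, fetch, and notify — 3 stages forced after it.
Everything else can be placed before scan in some valid order, so scan can sit as late as position 9 − 3 = 6.

6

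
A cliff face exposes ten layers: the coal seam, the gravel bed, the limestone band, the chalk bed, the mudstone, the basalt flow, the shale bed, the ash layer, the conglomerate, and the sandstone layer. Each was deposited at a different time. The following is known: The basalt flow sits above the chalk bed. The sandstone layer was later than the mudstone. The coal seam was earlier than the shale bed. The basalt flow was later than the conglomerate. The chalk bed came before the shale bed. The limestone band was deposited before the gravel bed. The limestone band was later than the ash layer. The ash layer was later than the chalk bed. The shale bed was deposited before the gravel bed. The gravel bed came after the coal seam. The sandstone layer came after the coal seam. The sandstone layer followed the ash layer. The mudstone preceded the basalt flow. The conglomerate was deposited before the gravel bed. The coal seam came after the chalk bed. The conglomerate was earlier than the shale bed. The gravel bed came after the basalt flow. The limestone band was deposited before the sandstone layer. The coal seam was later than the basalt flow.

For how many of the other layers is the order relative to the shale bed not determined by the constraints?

Forced before the shale bed: the basalt flow, the chalk bed, the coal seam, the conglomerate, and the mudstone; forced after the shale bed: the gravel bed.
That leaves the ash layer, the limestone band, and the sandstone layer with no forced order relative to the shale bed — 3.

3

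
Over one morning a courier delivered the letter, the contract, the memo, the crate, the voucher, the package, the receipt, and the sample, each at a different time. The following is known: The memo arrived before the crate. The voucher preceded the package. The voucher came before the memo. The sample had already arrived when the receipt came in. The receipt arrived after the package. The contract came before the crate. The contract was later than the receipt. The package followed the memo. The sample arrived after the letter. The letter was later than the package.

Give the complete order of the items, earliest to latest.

The constraints fix every adjacent pair, so only one ordering works:
the voucher → the memo → the package → the letter → the sample → the receipt → the contract → the crate.

the voucher, the memo, the package, the letter, the sample, the receipt, the contract, the crate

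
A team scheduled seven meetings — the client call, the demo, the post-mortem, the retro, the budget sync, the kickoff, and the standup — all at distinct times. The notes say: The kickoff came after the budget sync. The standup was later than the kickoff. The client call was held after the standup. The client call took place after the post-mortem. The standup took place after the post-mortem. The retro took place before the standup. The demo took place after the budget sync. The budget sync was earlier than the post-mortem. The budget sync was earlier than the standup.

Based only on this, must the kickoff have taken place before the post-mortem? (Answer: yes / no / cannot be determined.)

No chain of stated constraints runs from the kickoff to the post-mortem, and none runs from the post-mortem to the kickoff either.
So the relative order of the kickoff and the post-mortem is not fixed by the given facts.

cannot be determined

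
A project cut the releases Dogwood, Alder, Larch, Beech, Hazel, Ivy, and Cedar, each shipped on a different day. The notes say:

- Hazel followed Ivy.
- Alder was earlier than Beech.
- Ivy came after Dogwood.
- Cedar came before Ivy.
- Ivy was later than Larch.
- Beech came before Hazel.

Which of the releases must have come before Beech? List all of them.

Directly stated before Beech: Alder.
No chain forces Hazel (or any of the others) ahead of Beech.

Alder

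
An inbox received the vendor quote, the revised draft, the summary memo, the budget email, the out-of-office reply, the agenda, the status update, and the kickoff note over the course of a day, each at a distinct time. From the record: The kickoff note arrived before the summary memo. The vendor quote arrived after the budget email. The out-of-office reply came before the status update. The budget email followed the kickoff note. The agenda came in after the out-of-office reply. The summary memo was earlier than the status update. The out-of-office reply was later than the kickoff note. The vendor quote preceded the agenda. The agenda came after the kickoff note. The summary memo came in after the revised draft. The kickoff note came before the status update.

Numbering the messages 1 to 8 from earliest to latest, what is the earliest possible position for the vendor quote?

The budget email and the kickoff note must both come before the vendor quote — 2 forced predecessors.
Nothing else is forced ahead of the vendor quote, so its earliest slot is position 2 + 1 = 3.

3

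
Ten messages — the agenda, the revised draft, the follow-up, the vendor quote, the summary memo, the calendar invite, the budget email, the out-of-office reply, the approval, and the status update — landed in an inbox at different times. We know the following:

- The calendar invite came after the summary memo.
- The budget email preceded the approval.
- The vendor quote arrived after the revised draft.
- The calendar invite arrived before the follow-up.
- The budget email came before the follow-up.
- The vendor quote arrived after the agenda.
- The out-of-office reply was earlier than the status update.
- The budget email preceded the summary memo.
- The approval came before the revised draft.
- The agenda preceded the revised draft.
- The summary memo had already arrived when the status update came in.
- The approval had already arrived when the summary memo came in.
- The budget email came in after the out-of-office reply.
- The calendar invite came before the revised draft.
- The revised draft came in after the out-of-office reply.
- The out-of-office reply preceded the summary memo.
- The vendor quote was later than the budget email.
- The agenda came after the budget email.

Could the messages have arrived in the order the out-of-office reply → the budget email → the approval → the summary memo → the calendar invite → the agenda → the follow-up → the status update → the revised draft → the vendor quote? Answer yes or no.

yes

Check each stated constraint against the proposed order — e.g. the budget email is ahead of the vendor quote; the out-of-office reply is ahead of the revised draft. Every pair is in the required order; nothing is violated.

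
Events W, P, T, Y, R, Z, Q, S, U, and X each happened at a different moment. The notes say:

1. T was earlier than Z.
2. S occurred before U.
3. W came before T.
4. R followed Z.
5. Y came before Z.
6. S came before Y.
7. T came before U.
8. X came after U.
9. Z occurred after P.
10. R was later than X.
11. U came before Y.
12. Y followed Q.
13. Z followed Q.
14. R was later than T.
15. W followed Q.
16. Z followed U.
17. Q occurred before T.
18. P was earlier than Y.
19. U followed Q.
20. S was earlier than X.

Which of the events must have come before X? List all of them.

Q, S, T, U, W

Directly stated before X: S and U.
Q reaches X via Q → U → X.
T reaches X via T → U → X.
W reaches X via W → T → U → X.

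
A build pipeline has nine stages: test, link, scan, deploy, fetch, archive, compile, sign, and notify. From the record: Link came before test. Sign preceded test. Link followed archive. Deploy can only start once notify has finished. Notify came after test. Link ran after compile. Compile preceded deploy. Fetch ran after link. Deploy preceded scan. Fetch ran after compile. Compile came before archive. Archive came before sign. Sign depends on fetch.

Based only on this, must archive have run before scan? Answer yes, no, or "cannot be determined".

Chain the constraints: archive → link → test → notify → deploy → scan. Each link is directly stated, so archive comes before scan.

yes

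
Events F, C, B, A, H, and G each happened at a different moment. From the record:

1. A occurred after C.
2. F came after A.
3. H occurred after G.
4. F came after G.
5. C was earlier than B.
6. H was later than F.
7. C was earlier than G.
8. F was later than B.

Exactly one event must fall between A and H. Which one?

Tracing the constraints gives A → F → H, so F sits after A and before H.
No other event is forced both after A and before H.

F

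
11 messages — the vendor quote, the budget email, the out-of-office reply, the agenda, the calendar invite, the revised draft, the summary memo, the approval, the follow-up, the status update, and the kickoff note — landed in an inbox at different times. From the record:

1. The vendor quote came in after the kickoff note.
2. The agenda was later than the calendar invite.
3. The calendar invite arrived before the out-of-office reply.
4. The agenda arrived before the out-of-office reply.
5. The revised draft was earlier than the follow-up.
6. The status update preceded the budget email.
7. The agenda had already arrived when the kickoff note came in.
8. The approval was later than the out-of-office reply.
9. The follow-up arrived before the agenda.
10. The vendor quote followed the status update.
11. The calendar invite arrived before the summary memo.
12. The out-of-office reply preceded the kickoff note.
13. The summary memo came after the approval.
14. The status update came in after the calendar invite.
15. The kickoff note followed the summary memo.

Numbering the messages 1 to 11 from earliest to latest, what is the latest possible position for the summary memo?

The summary memo must come before the kickoff note and the vendor quote — 2 messages forced after it.
Everything else can be placed before the summary memo in some valid order, so the summary memo can sit as late as position 11 − 2 = 9.

9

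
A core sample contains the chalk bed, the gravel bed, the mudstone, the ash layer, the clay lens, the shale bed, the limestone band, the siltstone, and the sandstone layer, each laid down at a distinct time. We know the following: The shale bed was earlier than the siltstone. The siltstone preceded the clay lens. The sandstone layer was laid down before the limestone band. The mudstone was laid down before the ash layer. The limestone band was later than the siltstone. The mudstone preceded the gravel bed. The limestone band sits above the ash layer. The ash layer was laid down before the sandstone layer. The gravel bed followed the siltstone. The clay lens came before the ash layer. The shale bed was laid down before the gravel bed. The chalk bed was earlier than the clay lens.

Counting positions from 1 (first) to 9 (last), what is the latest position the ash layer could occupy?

7

The ash layer must come before the limestone band and the sandstone layer — 2 layers forced after it.
Everything else can be placed before the ash layer in some valid order, so the ash layer can sit as late as position 9 − 2 = 7.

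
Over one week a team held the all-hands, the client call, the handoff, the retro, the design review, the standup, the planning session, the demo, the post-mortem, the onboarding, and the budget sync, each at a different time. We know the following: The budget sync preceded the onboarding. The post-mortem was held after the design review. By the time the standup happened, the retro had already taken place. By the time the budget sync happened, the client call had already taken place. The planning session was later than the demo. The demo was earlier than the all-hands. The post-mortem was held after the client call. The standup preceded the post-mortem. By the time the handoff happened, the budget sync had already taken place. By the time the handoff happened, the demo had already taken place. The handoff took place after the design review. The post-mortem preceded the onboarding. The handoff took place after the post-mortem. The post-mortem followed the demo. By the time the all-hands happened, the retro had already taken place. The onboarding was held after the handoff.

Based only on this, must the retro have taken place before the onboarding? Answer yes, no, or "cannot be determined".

Chain the constraints: the retro → the standup → the post-mortem → the onboarding. Each link is directly stated, so the retro comes before the onboarding.

yes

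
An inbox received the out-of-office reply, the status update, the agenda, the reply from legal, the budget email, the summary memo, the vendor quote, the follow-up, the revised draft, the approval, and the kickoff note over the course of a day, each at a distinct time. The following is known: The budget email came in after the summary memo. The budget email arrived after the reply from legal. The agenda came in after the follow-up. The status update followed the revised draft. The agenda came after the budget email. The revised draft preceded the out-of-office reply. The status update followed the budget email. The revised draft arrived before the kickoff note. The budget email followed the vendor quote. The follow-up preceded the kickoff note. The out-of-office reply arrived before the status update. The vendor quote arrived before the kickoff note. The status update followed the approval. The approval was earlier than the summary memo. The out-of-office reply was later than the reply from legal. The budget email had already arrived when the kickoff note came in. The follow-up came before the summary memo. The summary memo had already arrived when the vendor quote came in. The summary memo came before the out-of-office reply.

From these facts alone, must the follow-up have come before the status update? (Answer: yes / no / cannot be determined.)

yes

Chain the constraints: the follow-up → the summary memo → the out-of-office reply → the status update. Each link is directly stated, so the follow-up comes before the status update.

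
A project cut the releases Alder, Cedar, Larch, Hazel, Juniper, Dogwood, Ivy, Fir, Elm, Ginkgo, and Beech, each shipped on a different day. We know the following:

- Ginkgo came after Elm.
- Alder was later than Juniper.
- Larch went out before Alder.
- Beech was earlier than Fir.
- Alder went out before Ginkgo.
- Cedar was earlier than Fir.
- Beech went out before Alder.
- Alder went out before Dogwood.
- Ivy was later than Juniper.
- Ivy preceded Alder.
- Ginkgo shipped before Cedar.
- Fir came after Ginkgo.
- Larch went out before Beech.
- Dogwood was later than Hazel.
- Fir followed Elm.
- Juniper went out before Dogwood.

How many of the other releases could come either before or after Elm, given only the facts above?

Forced after Elm: Cedar, Fir, and Ginkgo.
That leaves Alder, Beech, Dogwood, Hazel, Ivy, Juniper, and Larch with no forced order relative to Elm — 7.

7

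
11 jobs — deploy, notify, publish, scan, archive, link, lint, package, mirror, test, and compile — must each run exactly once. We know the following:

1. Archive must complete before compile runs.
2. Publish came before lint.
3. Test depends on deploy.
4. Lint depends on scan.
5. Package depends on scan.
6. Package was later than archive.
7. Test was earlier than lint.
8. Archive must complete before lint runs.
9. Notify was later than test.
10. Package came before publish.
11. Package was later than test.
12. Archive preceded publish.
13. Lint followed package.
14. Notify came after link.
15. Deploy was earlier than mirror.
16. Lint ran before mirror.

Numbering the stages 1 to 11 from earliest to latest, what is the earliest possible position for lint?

7

Archive, deploy, package, publish, scan, and test must all come before lint — 6 forced predecessors.
Nothing else is forced ahead of lint, so its earliest slot is position 6 + 1 = 7.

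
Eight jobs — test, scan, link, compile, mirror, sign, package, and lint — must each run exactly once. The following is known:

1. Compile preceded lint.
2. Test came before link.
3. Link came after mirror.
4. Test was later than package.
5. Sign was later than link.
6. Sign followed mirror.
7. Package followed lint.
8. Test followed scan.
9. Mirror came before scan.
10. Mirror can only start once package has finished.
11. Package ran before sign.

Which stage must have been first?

compile

Compile has a chain of constraints placing it before every other stage, so compile must be first.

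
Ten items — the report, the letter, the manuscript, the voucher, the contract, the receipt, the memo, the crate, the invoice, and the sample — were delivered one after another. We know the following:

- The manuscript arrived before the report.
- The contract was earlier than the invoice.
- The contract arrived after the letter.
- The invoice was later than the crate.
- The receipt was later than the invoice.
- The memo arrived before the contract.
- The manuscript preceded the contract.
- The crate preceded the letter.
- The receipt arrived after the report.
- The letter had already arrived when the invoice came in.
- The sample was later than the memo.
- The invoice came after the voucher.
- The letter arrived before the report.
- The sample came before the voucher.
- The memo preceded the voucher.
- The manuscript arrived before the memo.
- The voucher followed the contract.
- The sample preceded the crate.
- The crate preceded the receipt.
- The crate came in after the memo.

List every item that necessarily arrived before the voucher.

Directly stated before the voucher: the contract, the memo, and the sample.
The crate reaches the voucher via the crate → the letter → the contract → the voucher.
The letter reaches the voucher via the letter → the contract → the voucher.
The manuscript reaches the voucher via the manuscript → the contract → the voucher.
No chain forces the report (or any of the others) ahead of the voucher.

the contract, the crate, the letter, the manuscript, the memo, the sample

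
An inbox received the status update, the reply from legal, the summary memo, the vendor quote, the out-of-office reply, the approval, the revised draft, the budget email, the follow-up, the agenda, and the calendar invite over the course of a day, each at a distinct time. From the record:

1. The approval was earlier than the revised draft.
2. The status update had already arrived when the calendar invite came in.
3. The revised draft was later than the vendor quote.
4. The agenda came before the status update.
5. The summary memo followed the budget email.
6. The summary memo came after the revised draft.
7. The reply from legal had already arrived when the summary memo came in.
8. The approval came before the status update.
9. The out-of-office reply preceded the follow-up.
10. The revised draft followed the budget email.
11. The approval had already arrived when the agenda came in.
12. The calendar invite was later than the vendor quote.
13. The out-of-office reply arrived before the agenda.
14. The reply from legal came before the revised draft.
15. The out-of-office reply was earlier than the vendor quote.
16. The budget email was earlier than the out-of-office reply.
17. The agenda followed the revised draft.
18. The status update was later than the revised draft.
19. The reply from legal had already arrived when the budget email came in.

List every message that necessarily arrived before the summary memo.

Directly stated before the summary memo: the budget email, the reply from legal, and the revised draft.
The approval reaches the summary memo via the approval → the revised draft → the summary memo.
The out-of-office reply reaches the summary memo via the out-of-office reply → the vendor quote → the revised draft → the summary memo.
The vendor quote reaches the summary memo via the vendor quote → the revised draft → the summary memo.

the approval, the budget email, the out-of-office reply, the reply from legal, the revised draft, the vendor quote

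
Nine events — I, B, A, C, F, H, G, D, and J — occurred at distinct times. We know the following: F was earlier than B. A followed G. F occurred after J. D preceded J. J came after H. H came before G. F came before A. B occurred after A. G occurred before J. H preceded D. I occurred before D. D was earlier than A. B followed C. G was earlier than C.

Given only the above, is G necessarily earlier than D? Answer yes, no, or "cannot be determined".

No chain of stated constraints runs from G to D, and none runs from D to G either.
So the relative order of G and D is not fixed by the given facts.

cannot be determined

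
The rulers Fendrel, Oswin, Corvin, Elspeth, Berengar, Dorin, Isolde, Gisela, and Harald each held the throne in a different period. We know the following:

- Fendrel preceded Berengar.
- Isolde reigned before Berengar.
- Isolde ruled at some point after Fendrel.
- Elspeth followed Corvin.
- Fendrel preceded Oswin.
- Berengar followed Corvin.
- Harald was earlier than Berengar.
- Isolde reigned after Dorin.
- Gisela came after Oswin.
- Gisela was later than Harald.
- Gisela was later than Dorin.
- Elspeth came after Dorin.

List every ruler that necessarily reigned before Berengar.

Corvin, Dorin, Fendrel, Harald, Isolde

Directly stated before Berengar: Corvin, Fendrel, Harald, and Isolde.
Dorin reaches Berengar via Dorin → Isolde → Berengar.
No chain forces Gisela (or any of the others) ahead of Berengar.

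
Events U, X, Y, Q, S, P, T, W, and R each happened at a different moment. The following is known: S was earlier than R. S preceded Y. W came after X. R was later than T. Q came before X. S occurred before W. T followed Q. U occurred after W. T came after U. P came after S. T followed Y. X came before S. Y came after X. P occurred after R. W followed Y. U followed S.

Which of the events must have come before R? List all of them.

Directly stated before R: S and T.
Q reaches R via Q → T → R.
U reaches R via U → T → R.
W reaches R via W → U → T → R.
Likewise X and Y each reach R by chaining the stated constraints.
No chain forces P ahead of R.

Q, S, T, U, W, X, Y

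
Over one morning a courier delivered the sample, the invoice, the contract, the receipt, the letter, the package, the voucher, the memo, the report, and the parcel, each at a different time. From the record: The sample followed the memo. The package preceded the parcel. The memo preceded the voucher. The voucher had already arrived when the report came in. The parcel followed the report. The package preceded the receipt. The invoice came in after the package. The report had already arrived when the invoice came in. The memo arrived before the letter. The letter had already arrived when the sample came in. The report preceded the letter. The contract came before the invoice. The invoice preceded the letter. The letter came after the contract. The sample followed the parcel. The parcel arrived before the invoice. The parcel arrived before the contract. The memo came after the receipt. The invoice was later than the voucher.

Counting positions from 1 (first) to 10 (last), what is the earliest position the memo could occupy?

The package and the receipt must both come before the memo — 2 forced predecessors.
Nothing else is forced ahead of the memo, so its earliest slot is position 2 + 1 = 3.

3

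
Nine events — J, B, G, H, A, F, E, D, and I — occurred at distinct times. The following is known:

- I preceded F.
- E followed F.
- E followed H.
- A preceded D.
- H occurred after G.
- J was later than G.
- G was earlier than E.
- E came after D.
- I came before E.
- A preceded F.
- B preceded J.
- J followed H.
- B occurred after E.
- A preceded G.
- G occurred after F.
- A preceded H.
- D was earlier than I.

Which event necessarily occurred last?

Every other event has a chain of constraints placing it before J, so J is last.

J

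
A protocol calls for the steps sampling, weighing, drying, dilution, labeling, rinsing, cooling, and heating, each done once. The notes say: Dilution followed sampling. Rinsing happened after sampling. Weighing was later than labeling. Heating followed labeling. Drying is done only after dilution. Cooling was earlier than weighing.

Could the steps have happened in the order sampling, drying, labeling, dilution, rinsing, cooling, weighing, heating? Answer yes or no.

The constraints require dilution before drying, but in the proposed sequence drying appears ahead of dilution. That one violation is enough.

no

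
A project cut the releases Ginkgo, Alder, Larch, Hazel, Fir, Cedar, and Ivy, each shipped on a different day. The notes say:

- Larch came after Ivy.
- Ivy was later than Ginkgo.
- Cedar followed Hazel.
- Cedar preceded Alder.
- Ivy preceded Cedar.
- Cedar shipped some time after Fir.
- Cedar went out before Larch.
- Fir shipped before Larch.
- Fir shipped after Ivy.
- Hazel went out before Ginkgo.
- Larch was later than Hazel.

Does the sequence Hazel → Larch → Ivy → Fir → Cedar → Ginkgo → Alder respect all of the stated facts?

no

The constraints require Cedar before Larch, but in the proposed sequence Larch appears ahead of Cedar. That one violation is enough.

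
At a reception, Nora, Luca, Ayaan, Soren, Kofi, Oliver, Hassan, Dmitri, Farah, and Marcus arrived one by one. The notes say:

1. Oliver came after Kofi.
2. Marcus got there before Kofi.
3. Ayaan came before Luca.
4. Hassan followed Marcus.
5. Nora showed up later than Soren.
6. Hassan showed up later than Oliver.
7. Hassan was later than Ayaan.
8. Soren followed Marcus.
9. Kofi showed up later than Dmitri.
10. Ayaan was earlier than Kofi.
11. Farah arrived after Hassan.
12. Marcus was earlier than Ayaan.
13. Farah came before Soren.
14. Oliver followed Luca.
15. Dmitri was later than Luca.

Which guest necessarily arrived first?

Marcus

Marcus has a chain of constraints placing them before every other guest, so Marcus must be first.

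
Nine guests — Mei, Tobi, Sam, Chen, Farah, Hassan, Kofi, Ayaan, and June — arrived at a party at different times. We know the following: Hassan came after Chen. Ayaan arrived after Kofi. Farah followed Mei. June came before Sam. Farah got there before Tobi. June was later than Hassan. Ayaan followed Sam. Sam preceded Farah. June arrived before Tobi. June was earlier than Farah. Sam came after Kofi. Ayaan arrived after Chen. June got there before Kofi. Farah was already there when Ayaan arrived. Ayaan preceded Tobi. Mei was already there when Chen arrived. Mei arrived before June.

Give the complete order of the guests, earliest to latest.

Mei, Chen, Hassan, June, Kofi, Sam, Farah, Ayaan, Tobi

The constraints fix every adjacent pair, so only one ordering works:
Mei → Chen → Hassan → June → Kofi → Sam → Farah → Ayaan → Tobi.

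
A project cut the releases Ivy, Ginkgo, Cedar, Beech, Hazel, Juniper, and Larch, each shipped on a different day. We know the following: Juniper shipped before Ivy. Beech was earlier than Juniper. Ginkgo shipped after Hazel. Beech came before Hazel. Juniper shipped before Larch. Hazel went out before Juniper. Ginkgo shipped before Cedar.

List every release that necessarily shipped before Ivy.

Directly stated before Ivy: Juniper.
Beech reaches Ivy via Beech → Juniper → Ivy.
Hazel reaches Ivy via Hazel → Juniper → Ivy.
No chain forces Cedar (or any of the others) ahead of Ivy.

Beech, Hazel, Juniper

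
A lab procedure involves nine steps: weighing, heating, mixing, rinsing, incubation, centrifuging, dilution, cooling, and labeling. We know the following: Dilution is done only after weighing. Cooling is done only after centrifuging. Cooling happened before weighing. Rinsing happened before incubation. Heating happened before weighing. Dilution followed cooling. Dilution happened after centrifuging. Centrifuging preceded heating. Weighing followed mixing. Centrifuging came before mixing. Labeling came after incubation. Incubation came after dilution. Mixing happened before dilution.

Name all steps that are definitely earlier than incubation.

Directly stated before incubation: dilution and rinsing.
Centrifuging reaches incubation via centrifuging → dilution → incubation.
Cooling reaches incubation via cooling → dilution → incubation.
Heating reaches incubation via heating → weighing → dilution → incubation.
Likewise mixing and weighing each reach incubation by chaining the stated constraints.

centrifuging, cooling, dilution, heating, mixing, rinsing, weighing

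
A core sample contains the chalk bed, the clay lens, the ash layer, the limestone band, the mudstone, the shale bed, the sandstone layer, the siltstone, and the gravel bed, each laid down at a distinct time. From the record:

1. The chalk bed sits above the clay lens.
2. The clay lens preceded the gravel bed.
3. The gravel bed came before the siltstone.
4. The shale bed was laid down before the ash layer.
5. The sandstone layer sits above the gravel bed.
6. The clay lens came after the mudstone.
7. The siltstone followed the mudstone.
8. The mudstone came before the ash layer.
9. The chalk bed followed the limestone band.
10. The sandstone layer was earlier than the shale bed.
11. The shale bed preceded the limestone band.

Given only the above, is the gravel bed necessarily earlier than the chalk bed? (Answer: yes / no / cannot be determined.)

yes

Chain the constraints: the gravel bed → the sandstone layer → the shale bed → the limestone band → the chalk bed. Each link is directly stated, so the gravel bed comes before the chalk bed.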